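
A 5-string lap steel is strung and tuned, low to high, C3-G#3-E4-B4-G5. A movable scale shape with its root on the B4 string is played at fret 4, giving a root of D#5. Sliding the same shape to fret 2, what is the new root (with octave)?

Moving from fret 4 to fret 2 shifts the root by -2 semitones.
D#5 down 2 semitones is C#5.

C#5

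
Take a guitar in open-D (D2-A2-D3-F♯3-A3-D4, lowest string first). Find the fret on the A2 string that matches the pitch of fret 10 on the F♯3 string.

Fret 10 on F♯3 is MIDI 54 + 10 = 64 (E4). On the A2 string (open MIDI 45), that pitch is 64 − 45 = fret 19.

19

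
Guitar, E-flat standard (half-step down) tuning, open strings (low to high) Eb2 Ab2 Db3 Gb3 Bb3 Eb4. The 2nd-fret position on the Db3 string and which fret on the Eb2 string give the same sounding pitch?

12

Fret 2 on Db3 is MIDI 49 + 2 = 51 (Eb3). On the Eb2 string (open MIDI 39), that pitch is 51 − 39 = fret 12.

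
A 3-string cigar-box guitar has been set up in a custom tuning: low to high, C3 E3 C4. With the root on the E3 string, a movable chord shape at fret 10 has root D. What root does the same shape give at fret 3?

G

Moving from fret 10 to fret 3 shifts the root by -7 semitones.
D down 7 semitones is G.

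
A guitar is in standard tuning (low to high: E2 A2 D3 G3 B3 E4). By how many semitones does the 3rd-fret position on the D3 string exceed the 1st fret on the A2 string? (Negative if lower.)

7 semitones

D3 at fret 3 → F3 (MIDI 53); A2 at fret 1 → A♯2 (MIDI 46).
53 − 46 = 7, so the two pitches are 7 semitones apart.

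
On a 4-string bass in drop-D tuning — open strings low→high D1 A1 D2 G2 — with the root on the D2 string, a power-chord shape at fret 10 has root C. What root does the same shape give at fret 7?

Moving from fret 10 to fret 7 shifts the root by -3 semitones.
C down 3 semitones is A.

A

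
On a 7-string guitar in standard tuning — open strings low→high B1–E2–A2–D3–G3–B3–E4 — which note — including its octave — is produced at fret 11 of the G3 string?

F♯4

The open G3 string plus 11 semitones: G–G#–A–A#–…–E–F–F#.
The walk passes from B into C once, so the octave number goes from 3 to 4.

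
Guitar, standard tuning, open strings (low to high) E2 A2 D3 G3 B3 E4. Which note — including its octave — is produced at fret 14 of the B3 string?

The open B3 string plus 14 semitones: B–C–C#–D–…–B–C–C#.
The walk passes from B into C 2 times, so the octave number goes from 3 to 5.
(Equivalently spelled Db5.)

C#5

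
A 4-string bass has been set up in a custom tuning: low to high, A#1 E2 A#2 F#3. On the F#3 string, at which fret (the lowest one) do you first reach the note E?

10

From F#3, count semitones up the chromatic scale until reaching E: F#–G–G#–A–…–D–D#–E — 10 steps.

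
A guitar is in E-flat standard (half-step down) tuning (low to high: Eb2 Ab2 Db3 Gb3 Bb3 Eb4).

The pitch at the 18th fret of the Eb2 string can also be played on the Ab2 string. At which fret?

13

Eb2 at fret 18 is Eb2 + 18 semitones = A3.
The open Ab2 string is 5 semitones above the open Eb2, so the same pitch on the Ab2 string lies at fret 18 − 5 = 13.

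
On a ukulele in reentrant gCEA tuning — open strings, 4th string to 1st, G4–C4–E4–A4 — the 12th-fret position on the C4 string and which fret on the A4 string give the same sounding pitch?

C4 at fret 12 is C4 + 12 semitones = C5.
The open A4 string is 9 semitones above the open C4, so the same pitch on the A4 string lies at fret 12 − 9 = 3.

3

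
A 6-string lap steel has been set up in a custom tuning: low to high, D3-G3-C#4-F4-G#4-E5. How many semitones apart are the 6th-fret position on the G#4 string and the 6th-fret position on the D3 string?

G#4 at fret 6 → D5 (MIDI 74); D3 at fret 6 → G#3 (MIDI 56).
74 − 56 = 18, so the two pitches are 18 semitones apart, with D5 the higher.

18 semitones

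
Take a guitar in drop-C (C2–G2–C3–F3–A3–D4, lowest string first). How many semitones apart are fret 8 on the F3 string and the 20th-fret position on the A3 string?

F3 at fret 8 → C#4 (MIDI 61); A3 at fret 20 → F5 (MIDI 77).
61 − 77 = -16, so the two pitches are 16 semitones apart, with F5 the higher.

16 semitones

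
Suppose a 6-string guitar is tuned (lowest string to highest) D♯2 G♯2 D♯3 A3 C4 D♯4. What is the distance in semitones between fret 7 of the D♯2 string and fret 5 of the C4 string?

D♯2 at fret 7 → A♯2 (MIDI 46); C4 at fret 5 → F4 (MIDI 65).
46 − 65 = -19, so the two pitches are 19 semitones apart, with F4 the higher.

19 semitones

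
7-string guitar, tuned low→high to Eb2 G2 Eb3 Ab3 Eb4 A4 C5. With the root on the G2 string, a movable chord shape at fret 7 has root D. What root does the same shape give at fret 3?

Bb

Moving from fret 7 to fret 3 shifts the root by -4 semitones.
D down 4 semitones is Bb.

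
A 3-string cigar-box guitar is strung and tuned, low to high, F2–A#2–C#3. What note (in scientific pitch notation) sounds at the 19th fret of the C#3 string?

G#4

The open C#3 string plus 19 semitones: C#–D–D#–E–…–F#–G–G#.
The walk passes from B into C once, so the octave number goes from 3 to 4.
(Equivalently spelled Ab4.)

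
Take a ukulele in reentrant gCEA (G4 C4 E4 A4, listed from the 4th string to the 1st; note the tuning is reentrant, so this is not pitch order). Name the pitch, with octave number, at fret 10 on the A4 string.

G5

The open A4 string plus 10 semitones: A–A#–B–C–…–F–F#–G.
The walk passes from B into C once, so the octave number goes from 4 to 5.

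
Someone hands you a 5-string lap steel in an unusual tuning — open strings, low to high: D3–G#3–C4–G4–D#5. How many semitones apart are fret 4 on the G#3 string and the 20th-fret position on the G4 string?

27 semitones

G#3 at fret 4 → C4 (MIDI 60); G4 at fret 20 → D#6 (MIDI 87).
60 − 87 = -27, so the two pitches are 27 semitones apart, with D#6 the higher.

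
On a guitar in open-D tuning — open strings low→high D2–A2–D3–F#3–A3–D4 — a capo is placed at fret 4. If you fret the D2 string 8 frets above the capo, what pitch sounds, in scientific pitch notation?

The capo raises the open D2 by 4 semitones to F#2; fretting 8 more gives D2 + 4 + 8 = D2 + 12 semitones = D3.

D3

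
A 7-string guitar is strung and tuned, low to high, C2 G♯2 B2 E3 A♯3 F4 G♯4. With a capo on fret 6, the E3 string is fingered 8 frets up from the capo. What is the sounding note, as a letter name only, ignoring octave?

F♯

The capo raises the open E3 by 6 semitones to A♯3; fretting 8 more gives E3 + 6 + 8 = E3 + 14 semitones, landing on F♯.
(Also written G♭.)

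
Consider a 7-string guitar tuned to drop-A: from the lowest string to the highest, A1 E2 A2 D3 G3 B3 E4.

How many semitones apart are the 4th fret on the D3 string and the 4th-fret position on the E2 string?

D3 at fret 4 → F♯3 (MIDI 54); E2 at fret 4 → G♯2 (MIDI 44).
54 − 44 = 10, so the two pitches are 10 semitones apart, with F♯3 the higher.

10 semitones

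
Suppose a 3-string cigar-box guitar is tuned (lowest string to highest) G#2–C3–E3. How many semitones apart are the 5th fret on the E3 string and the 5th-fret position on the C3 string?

E3 at fret 5 → A3 (MIDI 57); C3 at fret 5 → F3 (MIDI 53).
57 − 53 = 4, so the two pitches are 4 semitones apart, with A3 the higher.

4 semitones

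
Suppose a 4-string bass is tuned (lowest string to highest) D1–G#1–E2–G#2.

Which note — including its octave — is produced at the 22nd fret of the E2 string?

D4

The open E2 string plus 22 semitones: E–F–F#–G–…–C–C#–D.
The walk passes from B into C 2 times, so the octave number goes from 2 to 4.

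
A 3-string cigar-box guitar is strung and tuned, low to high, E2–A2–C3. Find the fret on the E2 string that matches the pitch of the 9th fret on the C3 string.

17

Fret 9 on C3 is MIDI 48 + 9 = 57 (A3). On the E2 string (open MIDI 40), that pitch is 57 − 40 = fret 17.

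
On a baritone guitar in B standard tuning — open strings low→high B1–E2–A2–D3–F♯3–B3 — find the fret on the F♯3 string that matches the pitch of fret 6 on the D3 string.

D3 at fret 6 is D3 + 6 semitones = G♯3.
The open F♯3 string is 4 semitones above the open D3, so the same pitch on the F♯3 string lies at fret 6 − 4 = 2.

2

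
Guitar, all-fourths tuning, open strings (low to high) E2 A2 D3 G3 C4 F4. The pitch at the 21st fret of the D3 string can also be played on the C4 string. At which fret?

11

D3 at fret 21 is D3 + 21 semitones = B4.
The open C4 string is 10 semitones above the open D3, so the same pitch on the C4 string lies at fret 21 − 10 = 11.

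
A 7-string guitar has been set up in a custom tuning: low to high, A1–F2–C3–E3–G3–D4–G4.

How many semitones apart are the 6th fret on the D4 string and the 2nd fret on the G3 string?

D4 at fret 6 → G♯4 (MIDI 68); G3 at fret 2 → A3 (MIDI 57).
68 − 57 = 11, so the two pitches are 11 semitones apart, with G♯4 the higher.

11 semitones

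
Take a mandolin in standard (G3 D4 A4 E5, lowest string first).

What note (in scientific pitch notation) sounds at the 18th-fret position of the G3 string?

C♯5

The open G3 string plus 18 semitones: G–G#–A–A#–…–B–C–C#.
The walk passes from B into C 2 times, so the octave number goes from 3 to 5.
(Equivalently spelled D♭5.)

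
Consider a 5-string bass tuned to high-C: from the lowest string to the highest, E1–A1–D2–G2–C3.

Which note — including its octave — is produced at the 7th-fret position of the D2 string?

The open D2 string plus 7 semitones: D–D#–E–F–F#–G–G#–A.
No B→C boundary is crossed, so the octave stays at 2.

A2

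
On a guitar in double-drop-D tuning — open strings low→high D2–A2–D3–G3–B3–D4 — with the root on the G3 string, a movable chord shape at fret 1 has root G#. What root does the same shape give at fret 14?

A

Moving from fret 1 to fret 14 shifts the root by 13 semitones.
G# up 13 semitones is A.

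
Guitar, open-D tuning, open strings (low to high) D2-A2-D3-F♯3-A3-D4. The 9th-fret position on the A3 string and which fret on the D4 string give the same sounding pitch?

A3 at fret 9 is A3 + 9 semitones = F♯4.
The open D4 string is 5 semitones above the open A3, so the same pitch on the D4 string lies at fret 9 − 5 = 4.

4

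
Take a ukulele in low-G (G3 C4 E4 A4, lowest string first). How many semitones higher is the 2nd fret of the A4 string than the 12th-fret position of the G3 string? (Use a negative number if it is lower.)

4 semitones

A4 at fret 2 → B4 (MIDI 71); G3 at fret 12 → G4 (MIDI 67).
71 − 67 = 4, so the two pitches are 4 semitones apart.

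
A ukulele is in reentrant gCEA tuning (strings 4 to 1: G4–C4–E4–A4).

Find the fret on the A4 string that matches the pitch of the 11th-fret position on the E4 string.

Fret 11 on E4 is MIDI 64 + 11 = 75 (D♯5). On the A4 string (open MIDI 69), that pitch is 75 − 69 = fret 6.

6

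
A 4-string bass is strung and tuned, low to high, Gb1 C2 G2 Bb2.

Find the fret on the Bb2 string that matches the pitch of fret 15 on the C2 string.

Fret 15 on C2 is MIDI 36 + 15 = 51 (Eb3). On the Bb2 string (open MIDI 46), that pitch is 51 − 46 = fret 5.

5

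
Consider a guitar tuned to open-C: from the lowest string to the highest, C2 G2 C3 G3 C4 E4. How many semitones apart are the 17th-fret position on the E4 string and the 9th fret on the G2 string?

29 semitones

E4 at fret 17 → A5 (MIDI 81); G2 at fret 9 → E3 (MIDI 52).
81 − 52 = 29, so the two pitches are 29 semitones apart, with A5 the higher.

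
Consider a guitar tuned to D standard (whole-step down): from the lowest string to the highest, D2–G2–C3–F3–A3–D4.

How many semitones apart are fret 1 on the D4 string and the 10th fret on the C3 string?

D4 at fret 1 → D#4 (MIDI 63); C3 at fret 10 → A#3 (MIDI 58).
63 − 58 = 5, so the two pitches are 5 semitones apart, with D#4 the higher.

5 semitones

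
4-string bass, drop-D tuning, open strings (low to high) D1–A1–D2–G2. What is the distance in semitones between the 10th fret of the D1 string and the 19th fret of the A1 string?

D1 at fret 10 → C2 (MIDI 36); A1 at fret 19 → E3 (MIDI 52).
36 − 52 = -16, so the two pitches are 16 semitones apart, with E3 the higher.

16 semitones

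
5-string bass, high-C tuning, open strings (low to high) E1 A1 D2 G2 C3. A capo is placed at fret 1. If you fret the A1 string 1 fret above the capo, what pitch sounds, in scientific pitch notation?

The capo raises the open A1 by 1 semitone to A#1; fretting 1 more gives A1 + 1 + 1 = A1 + 2 semitones = B1.

B1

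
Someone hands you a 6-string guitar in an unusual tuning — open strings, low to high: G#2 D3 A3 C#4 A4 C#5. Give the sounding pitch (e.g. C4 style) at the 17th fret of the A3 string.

A3 is MIDI 57. Adding 17 gives 74, which is D5.

D5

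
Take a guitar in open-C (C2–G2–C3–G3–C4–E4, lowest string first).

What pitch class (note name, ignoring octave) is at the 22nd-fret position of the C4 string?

A♯

Each fret is one semitone, so C4 + 22 = A♯.
(Equivalently spelled B♭.)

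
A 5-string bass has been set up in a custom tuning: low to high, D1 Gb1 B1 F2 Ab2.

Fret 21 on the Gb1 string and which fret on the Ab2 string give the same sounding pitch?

7

Fret 21 on Gb1 is MIDI 30 + 21 = 51 (Eb3). On the Ab2 string (open MIDI 44), that pitch is 51 − 44 = fret 7.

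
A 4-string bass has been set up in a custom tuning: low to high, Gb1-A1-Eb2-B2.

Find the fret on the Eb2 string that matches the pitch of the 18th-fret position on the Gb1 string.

9

Fret 18 on Gb1 is MIDI 30 + 18 = 48 (C3). On the Eb2 string (open MIDI 39), that pitch is 48 − 39 = fret 9.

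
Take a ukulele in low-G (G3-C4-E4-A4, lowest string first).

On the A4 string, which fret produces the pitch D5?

D5 is 5 semitones above the open A4 (A–A#–B–C–C#–D), so it sits at fret 5.

5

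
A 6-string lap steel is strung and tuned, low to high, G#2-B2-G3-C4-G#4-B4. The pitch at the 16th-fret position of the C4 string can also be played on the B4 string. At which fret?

5

Fret 16 on C4 is MIDI 60 + 16 = 76 (E5). On the B4 string (open MIDI 71), that pitch is 76 − 71 = fret 5.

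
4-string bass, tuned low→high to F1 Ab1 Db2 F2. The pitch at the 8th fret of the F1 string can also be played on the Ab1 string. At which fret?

5

F1 at fret 8 is F1 + 8 semitones = Db2.
The open Ab1 string is 3 semitones above the open F1, so the same pitch on the Ab1 string lies at fret 8 − 3 = 5.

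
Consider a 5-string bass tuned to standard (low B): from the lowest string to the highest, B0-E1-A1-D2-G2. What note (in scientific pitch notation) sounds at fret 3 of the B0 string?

The open B0 string plus 3 semitones: B–C–C#–D.
The walk passes from B into C once, so the octave number goes from 0 to 1.

D1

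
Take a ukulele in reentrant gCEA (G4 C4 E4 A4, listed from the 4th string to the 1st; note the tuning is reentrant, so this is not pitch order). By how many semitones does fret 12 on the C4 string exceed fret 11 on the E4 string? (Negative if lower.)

C4 at fret 12 → C5 (MIDI 72); E4 at fret 11 → D#5 (MIDI 75).
72 − 75 = -3, so the two pitches are 3 semitones apart.

-3 semitones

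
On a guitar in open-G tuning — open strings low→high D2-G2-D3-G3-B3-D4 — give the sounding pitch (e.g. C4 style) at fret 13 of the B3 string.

C5

The open B3 string plus 13 semitones: B–C–C#–D–…–A#–B–C.
The walk passes from B into C 2 times, so the octave number goes from 3 to 5.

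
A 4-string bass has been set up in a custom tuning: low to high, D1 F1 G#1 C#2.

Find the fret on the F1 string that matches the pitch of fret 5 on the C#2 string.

C#2 at fret 5 is C#2 + 5 semitones = F#2.
The open F1 string is 8 semitones below the open C#2, so the same pitch on the F1 string lies at fret 5 + 8 = 13.

13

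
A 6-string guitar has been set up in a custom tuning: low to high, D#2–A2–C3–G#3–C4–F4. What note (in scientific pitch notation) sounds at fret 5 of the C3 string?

F3

The open C3 string plus 5 semitones: C–C#–D–D#–E–F.
No B→C boundary is crossed, so the octave stays at 3.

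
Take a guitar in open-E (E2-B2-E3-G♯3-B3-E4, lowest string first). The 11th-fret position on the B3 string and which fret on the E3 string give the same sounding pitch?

18

B3 at fret 11 is B3 + 11 semitones = A♯4.
The open E3 string is 7 semitones below the open B3, so the same pitch on the E3 string lies at fret 11 + 7 = 18.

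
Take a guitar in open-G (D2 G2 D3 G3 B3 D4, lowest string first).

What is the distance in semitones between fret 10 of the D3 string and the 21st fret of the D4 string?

D3 at fret 10 → C4 (MIDI 60); D4 at fret 21 → B5 (MIDI 83).
60 − 83 = -23, so the two pitches are 23 semitones apart, with B5 the higher.

23 semitones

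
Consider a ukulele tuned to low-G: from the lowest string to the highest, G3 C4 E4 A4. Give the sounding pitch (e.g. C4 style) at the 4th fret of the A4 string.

The open A4 string plus 4 semitones: A–A#–B–C–C#.
The walk passes from B into C once, so the octave number goes from 4 to 5.
(Equivalently spelled D♭5.)

C♯5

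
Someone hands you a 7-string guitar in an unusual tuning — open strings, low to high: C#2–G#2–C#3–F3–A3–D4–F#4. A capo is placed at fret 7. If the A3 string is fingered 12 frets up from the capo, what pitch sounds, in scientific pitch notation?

E5

The capo raises the open A3 by 7 semitones to E4; fretting 12 more gives A3 + 7 + 12 = A3 + 19 semitones = E5.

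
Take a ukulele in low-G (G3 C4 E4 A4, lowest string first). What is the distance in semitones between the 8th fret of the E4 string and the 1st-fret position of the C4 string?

11 semitones

E4 at fret 8 → C5 (MIDI 72); C4 at fret 1 → C#4 (MIDI 61).
72 − 61 = 11, so the two pitches are 11 semitones apart, with C5 the higher.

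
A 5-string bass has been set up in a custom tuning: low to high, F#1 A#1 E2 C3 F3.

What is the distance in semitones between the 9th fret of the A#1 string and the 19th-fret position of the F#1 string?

6 semitones

A#1 at fret 9 → G2 (MIDI 43); F#1 at fret 19 → C#3 (MIDI 49).
43 − 49 = -6, so the two pitches are 6 semitones apart, with C#3 the higher.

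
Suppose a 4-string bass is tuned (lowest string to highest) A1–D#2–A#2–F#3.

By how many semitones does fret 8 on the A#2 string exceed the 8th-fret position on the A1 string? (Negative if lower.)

A#2 at fret 8 → F#3 (MIDI 54); A1 at fret 8 → F2 (MIDI 41).
54 − 41 = 13, so the two pitches are 13 semitones apart.

13 semitones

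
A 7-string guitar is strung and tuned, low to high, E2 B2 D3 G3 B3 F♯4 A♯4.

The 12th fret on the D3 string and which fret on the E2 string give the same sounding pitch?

D3 at fret 12 is D3 + 12 semitones = D4.
The open E2 string is 10 semitones below the open D3, so the same pitch on the E2 string lies at fret 12 + 10 = 22.

22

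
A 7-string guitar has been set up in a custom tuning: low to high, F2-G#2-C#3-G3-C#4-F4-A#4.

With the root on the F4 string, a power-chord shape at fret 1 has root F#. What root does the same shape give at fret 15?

Moving from fret 1 to fret 15 shifts the root by 14 semitones.
F# up 14 semitones is G#.

G#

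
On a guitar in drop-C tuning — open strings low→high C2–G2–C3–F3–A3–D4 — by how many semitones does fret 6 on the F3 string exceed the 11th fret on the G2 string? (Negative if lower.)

5 semitones

F3 at fret 6 → B3 (MIDI 59); G2 at fret 11 → F♯3 (MIDI 54).
59 − 54 = 5, so the two pitches are 5 semitones apart.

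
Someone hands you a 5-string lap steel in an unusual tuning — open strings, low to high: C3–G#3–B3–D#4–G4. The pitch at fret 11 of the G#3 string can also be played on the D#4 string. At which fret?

4

G#3 at fret 11 is G#3 + 11 semitones = G4.
The open D#4 string is 7 semitones above the open G#3, so the same pitch on the D#4 string lies at fret 11 − 7 = 4.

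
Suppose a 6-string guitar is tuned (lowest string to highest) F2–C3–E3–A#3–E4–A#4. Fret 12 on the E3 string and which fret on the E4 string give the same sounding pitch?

Fret 12 on E3 is MIDI 52 + 12 = 64 (E4). On the E4 string (open MIDI 64), that pitch is 64 − 64 = fret 0.

0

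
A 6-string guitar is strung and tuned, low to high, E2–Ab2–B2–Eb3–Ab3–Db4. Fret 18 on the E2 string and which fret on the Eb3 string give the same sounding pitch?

Fret 18 on E2 is MIDI 40 + 18 = 58 (Bb3). On the Eb3 string (open MIDI 51), that pitch is 58 − 51 = fret 7.

7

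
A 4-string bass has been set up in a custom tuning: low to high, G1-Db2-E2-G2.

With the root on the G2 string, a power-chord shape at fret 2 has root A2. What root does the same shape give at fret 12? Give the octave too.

G3

Moving from fret 2 to fret 12 shifts the root by 10 semitones.
A2 up 10 semitones is G3.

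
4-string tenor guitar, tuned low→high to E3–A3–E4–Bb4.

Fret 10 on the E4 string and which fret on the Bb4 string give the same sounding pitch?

4

E4 at fret 10 is E4 + 10 semitones = D5.
The open Bb4 string is 6 semitones above the open E4, so the same pitch on the Bb4 string lies at fret 10 − 6 = 4.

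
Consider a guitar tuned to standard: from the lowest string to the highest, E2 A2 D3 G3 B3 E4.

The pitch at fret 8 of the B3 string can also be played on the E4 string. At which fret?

3

Fret 8 on B3 is MIDI 59 + 8 = 67 (G4). On the E4 string (open MIDI 64), that pitch is 67 − 64 = fret 3.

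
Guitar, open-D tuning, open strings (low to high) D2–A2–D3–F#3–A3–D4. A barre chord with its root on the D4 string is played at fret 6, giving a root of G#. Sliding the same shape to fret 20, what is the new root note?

Moving from fret 6 to fret 20 shifts the root by 14 semitones.
G# up 14 semitones is A#.

A#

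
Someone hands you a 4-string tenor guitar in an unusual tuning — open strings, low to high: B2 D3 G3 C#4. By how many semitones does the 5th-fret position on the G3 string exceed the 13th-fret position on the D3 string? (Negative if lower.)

G3 at fret 5 → C4 (MIDI 60); D3 at fret 13 → D#4 (MIDI 63).
60 − 63 = -3, so the two pitches are 3 semitones apart.

-3 semitones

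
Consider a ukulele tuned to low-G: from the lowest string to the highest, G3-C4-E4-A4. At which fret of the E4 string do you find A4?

A4 is 5 semitones above the open E4 (E–F–F#–G–G#–A), so it sits at fret 5.

5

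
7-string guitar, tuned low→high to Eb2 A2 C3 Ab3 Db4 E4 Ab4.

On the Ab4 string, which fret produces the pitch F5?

F5 is 9 semitones above the open Ab4 (Ab–A–Bb–B–C–Db–D–Eb–E–F), so it sits at fret 9.

9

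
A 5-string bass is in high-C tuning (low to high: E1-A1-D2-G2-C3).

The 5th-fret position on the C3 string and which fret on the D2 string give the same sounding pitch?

C3 at fret 5 is C3 + 5 semitones = F3.
The open D2 string is 10 semitones below the open C3, so the same pitch on the D2 string lies at fret 5 + 10 = 15.

15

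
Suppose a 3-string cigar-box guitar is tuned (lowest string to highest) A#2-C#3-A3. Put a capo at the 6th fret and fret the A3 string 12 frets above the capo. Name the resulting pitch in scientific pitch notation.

The capo raises the open A3 by 6 semitones to D#4; fretting 12 more gives A3 + 6 + 12 = A3 + 18 semitones = D#5.

D#5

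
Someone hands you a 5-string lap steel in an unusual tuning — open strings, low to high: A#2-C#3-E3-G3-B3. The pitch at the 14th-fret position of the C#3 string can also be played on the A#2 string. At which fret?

17

C#3 at fret 14 is C#3 + 14 semitones = D#4.
The open A#2 string is 3 semitones below the open C#3, so the same pitch on the A#2 string lies at fret 14 + 3 = 17.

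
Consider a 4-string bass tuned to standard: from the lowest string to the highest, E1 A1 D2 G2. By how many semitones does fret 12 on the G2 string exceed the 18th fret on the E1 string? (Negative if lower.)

G2 at fret 12 → G3 (MIDI 55); E1 at fret 18 → A#2 (MIDI 46).
55 − 46 = 9, so the two pitches are 9 semitones apart.

9 semitones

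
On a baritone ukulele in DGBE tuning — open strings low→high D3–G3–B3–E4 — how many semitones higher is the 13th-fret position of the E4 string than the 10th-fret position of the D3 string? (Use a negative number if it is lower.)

E4 at fret 13 → F5 (MIDI 77); D3 at fret 10 → C4 (MIDI 60).
77 − 60 = 17, so the two pitches are 17 semitones apart.

17 semitones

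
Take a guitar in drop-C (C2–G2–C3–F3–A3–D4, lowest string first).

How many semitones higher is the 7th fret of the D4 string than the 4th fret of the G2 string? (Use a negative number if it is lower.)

D4 at fret 7 → A4 (MIDI 69); G2 at fret 4 → B2 (MIDI 47).
69 − 47 = 22, so the two pitches are 22 semitones apart.

22 semitones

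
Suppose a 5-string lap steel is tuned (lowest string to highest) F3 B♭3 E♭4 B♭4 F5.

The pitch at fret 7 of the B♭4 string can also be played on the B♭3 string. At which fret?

19

Fret 7 on B♭4 is MIDI 70 + 7 = 77 (F5). On the B♭3 string (open MIDI 58), that pitch is 77 − 58 = fret 19.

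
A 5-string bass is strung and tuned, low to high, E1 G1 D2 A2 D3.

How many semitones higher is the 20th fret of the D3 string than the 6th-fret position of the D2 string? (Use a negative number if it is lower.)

D3 at fret 20 → A#4 (MIDI 70); D2 at fret 6 → G#2 (MIDI 44).
70 − 44 = 26, so the two pitches are 26 semitones apart.

26 semitones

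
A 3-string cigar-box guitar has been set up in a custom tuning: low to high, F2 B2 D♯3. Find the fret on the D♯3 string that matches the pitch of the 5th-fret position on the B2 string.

B2 at fret 5 is B2 + 5 semitones = E3.
The open D♯3 string is 4 semitones above the open B2, so the same pitch on the D♯3 string lies at fret 5 − 4 = 1.

1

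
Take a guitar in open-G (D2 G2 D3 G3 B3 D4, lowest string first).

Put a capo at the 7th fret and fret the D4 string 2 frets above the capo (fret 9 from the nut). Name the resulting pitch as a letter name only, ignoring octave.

The capo raises the open D4 by 7 semitones to A4; fretting 2 more gives D4 + 7 + 2 = D4 + 9 semitones, landing on B.

B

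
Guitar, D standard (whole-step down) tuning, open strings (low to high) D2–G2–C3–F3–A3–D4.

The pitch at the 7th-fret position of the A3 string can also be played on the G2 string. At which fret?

21

Fret 7 on A3 is MIDI 57 + 7 = 64 (E4). On the G2 string (open MIDI 43), that pitch is 64 − 43 = fret 21.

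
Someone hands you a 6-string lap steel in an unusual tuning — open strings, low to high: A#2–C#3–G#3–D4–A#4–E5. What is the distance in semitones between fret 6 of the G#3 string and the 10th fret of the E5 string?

G#3 at fret 6 → D4 (MIDI 62); E5 at fret 10 → D6 (MIDI 86).
62 − 86 = -24, so the two pitches are 24 semitones apart, with D6 the higher.

24 semitones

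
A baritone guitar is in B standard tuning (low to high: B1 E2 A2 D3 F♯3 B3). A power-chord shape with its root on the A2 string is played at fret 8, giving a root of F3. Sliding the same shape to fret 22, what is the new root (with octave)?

Moving from fret 8 to fret 22 shifts the root by 14 semitones.
F3 up 14 semitones is G4.

G4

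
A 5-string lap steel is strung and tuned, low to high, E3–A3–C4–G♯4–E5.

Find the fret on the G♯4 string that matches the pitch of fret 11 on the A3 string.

A3 at fret 11 is A3 + 11 semitones = G♯4.
The open G♯4 string is 11 semitones above the open A3, so the same pitch on the G♯4 string lies at fret 11 − 11 = 0.

0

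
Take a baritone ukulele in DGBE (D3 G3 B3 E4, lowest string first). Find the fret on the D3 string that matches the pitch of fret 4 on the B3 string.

13

B3 at fret 4 is B3 + 4 semitones = D#4.
The open D3 string is 9 semitones below the open B3, so the same pitch on the D3 string lies at fret 4 + 9 = 13.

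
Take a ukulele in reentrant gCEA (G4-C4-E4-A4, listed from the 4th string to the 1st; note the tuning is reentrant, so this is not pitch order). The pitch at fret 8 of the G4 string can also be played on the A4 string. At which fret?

Fret 8 on G4 is MIDI 67 + 8 = 75 (D#5). On the A4 string (open MIDI 69), that pitch is 75 − 69 = fret 6.

6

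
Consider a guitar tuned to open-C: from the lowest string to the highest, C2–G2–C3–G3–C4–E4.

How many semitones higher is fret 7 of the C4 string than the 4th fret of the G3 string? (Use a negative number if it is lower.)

C4 at fret 7 → G4 (MIDI 67); G3 at fret 4 → B3 (MIDI 59).
67 − 59 = 8, so the two pitches are 8 semitones apart.

8 semitones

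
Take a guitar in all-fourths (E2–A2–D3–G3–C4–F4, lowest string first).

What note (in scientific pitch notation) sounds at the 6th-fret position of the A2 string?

D#3

Each fret is one semitone, so A2 + 6 = D#3.
(Equivalently spelled Eb3.)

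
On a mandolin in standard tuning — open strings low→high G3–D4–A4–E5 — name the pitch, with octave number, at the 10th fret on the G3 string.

The open G3 string plus 10 semitones: G–G#–A–A#–…–D#–E–F.
The walk passes from B into C once, so the octave number goes from 3 to 4.

F4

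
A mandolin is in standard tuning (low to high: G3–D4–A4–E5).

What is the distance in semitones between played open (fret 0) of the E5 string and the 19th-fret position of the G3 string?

2 semitones

E5 at fret 0 → E5 (MIDI 76); G3 at fret 19 → D5 (MIDI 74).
76 − 74 = 2, so the two pitches are 2 semitones apart, with E5 the higher.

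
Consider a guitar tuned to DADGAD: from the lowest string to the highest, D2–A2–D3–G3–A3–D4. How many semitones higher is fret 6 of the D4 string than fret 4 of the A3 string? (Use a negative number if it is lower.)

D4 at fret 6 → G#4 (MIDI 68); A3 at fret 4 → C#4 (MIDI 61).
68 − 61 = 7, so the two pitches are 7 semitones apart.

7 semitones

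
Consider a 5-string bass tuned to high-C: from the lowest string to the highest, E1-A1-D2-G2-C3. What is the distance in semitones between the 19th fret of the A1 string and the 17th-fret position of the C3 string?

13 semitones

A1 at fret 19 → E3 (MIDI 52); C3 at fret 17 → F4 (MIDI 65).
52 − 65 = -13, so the two pitches are 13 semitones apart, with F4 the higher.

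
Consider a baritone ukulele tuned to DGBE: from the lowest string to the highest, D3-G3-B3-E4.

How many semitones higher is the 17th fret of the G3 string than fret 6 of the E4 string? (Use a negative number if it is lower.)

2 semitones

G3 at fret 17 → C5 (MIDI 72); E4 at fret 6 → A♯4 (MIDI 70).
72 − 70 = 2, so the two pitches are 2 semitones apart.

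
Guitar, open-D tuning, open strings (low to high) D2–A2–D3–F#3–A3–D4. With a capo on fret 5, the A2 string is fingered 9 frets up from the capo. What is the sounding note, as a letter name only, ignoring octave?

The capo raises the open A2 by 5 semitones to D3; fretting 9 more gives A2 + 5 + 9 = A2 + 14 semitones, landing on B.

B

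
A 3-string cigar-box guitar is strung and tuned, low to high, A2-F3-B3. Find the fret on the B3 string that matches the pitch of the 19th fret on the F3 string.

F3 at fret 19 is F3 + 19 semitones = C5.
The open B3 string is 6 semitones above the open F3, so the same pitch on the B3 string lies at fret 19 − 6 = 13.

13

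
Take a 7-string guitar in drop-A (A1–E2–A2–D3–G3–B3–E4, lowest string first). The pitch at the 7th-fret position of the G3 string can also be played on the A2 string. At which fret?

17

Fret 7 on G3 is MIDI 55 + 7 = 62 (D4). On the A2 string (open MIDI 45), that pitch is 62 − 45 = fret 17.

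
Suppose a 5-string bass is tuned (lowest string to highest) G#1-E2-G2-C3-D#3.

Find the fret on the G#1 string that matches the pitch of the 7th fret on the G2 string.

Fret 7 on G2 is MIDI 43 + 7 = 50 (D3). On the G#1 string (open MIDI 32), that pitch is 50 − 32 = fret 18.

18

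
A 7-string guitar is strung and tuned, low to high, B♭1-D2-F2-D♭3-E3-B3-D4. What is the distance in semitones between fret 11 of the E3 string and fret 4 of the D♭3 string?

10 semitones

E3 at fret 11 → E♭4 (MIDI 63); D♭3 at fret 4 → F3 (MIDI 53).
63 − 53 = 10, so the two pitches are 10 semitones apart, with E♭4 the higher.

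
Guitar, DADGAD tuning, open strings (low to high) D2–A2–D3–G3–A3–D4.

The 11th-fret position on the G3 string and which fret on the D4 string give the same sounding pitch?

4

G3 at fret 11 is G3 + 11 semitones = F♯4.
The open D4 string is 7 semitones above the open G3, so the same pitch on the D4 string lies at fret 11 − 7 = 4.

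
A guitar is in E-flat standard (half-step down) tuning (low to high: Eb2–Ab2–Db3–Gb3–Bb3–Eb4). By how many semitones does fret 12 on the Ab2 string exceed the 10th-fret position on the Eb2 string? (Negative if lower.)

7 semitones

Ab2 at fret 12 → Ab3 (MIDI 56); Eb2 at fret 10 → Db3 (MIDI 49).
56 − 49 = 7, so the two pitches are 7 semitones apart.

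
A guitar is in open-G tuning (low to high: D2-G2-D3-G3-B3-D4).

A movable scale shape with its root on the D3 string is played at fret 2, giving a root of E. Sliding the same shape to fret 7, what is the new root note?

A

Moving from fret 2 to fret 7 shifts the root by 5 semitones.
E up 5 semitones is A.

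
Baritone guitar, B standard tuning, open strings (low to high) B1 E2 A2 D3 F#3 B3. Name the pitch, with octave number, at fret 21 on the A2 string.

F#4

A2 is MIDI 45. Adding 21 gives 66, which is F#4.
(Equivalently spelled Gb4.)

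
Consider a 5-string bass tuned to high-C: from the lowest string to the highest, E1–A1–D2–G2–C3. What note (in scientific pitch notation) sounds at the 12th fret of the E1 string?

E2

E1 is MIDI 28. Adding 12 gives 40, which is E2.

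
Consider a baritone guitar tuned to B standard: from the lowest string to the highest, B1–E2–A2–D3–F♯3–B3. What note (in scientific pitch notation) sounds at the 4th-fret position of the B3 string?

D♯4

The open B3 string plus 4 semitones: B–C–C#–D–D#.
The walk passes from B into C once, so the octave number goes from 3 to 4.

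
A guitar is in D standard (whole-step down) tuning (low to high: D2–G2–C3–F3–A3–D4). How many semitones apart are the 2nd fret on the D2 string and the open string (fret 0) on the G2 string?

3 semitones

D2 at fret 2 → E2 (MIDI 40); G2 at fret 0 → G2 (MIDI 43).
40 − 43 = -3, so the two pitches are 3 semitones apart, with G2 the higher.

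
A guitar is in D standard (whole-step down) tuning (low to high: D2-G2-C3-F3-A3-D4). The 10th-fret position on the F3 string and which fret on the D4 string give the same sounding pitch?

1

F3 at fret 10 is F3 + 10 semitones = D♯4.
The open D4 string is 9 semitones above the open F3, so the same pitch on the D4 string lies at fret 10 − 9 = 1.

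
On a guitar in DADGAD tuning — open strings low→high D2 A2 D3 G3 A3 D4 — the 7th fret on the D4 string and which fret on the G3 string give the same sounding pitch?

Fret 7 on D4 is MIDI 62 + 7 = 69 (A4). On the G3 string (open MIDI 55), that pitch is 69 − 55 = fret 14.

14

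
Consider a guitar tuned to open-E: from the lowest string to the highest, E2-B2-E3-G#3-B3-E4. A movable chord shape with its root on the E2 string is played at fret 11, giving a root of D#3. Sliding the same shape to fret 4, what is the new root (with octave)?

G#2

Moving from fret 11 to fret 4 shifts the root by -7 semitones.
D#3 down 7 semitones is G#2.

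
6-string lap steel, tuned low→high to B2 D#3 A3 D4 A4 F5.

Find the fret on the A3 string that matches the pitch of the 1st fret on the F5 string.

21

F5 at fret 1 is F5 + 1 semitone = F#5.
The open A3 string is 20 semitones below the open F5, so the same pitch on the A3 string lies at fret 1 + 20 = 21.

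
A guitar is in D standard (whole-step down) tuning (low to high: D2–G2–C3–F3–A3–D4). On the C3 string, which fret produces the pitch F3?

5

F3 is 5 semitones above the open C3 (C–C#–D–D#–E–F), so it sits at fret 5.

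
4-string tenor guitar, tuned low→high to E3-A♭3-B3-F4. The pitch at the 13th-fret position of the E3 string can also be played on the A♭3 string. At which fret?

Fret 13 on E3 is MIDI 52 + 13 = 65 (F4). On the A♭3 string (open MIDI 56), that pitch is 65 − 56 = fret 9.

9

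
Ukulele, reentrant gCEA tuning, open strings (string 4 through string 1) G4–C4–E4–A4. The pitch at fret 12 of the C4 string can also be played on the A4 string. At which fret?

C4 at fret 12 is C4 + 12 semitones = C5.
The open A4 string is 9 semitones above the open C4, so the same pitch on the A4 string lies at fret 12 − 9 = 3.

3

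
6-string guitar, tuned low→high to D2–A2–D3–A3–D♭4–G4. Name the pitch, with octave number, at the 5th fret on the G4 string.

The open G4 string plus 5 semitones: G–Ab–A–Bb–B–C.
The walk passes from B into C once, so the octave number goes from 4 to 5.

C5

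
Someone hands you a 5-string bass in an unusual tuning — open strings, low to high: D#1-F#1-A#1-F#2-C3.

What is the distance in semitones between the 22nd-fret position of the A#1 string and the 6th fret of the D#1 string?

23 semitones

A#1 at fret 22 → G#3 (MIDI 56); D#1 at fret 6 → A1 (MIDI 33).
56 − 33 = 23, so the two pitches are 23 semitones apart, with G#3 the higher.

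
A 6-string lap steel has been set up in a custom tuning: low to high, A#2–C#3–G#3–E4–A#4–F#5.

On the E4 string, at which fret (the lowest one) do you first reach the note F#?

From E4, count semitones up the chromatic scale until reaching F#: E–F–F# — 2 steps.

2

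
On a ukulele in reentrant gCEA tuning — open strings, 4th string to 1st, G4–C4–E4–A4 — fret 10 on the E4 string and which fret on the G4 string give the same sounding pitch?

7

Fret 10 on E4 is MIDI 64 + 10 = 74 (D5). On the G4 string (open MIDI 67), that pitch is 74 − 67 = fret 7.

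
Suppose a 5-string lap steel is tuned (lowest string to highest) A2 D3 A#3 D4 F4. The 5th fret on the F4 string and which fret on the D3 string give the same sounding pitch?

20

F4 at fret 5 is F4 + 5 semitones = A#4.
The open D3 string is 15 semitones below the open F4, so the same pitch on the D3 string lies at fret 5 + 15 = 20.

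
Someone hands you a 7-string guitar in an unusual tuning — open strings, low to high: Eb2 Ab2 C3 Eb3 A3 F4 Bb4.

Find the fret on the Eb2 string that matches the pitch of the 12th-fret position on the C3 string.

C3 at fret 12 is C3 + 12 semitones = C4.
The open Eb2 string is 9 semitones below the open C3, so the same pitch on the Eb2 string lies at fret 12 + 9 = 21.

21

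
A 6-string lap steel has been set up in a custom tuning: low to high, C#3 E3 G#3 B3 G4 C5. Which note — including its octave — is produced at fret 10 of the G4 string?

F5

Each fret is one semitone, so G4 + 10 = F5.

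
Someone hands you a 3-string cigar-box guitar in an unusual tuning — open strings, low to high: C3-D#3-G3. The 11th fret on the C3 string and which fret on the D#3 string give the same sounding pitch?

8

Fret 11 on C3 is MIDI 48 + 11 = 59 (B3). On the D#3 string (open MIDI 51), that pitch is 59 − 51 = fret 8.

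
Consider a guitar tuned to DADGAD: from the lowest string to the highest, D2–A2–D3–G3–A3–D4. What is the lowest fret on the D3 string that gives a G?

5

From D3, count semitones up the chromatic scale until reaching G: D–D#–E–F–F#–G — 5 steps.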